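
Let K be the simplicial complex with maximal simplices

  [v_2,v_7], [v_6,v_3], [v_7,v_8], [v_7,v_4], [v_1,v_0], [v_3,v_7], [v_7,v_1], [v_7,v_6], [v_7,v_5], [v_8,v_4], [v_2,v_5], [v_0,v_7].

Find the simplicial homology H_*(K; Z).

H_0 ≅ Z,  H_1 ≅ Z^4.

Fix the vertex order v_0 < v_1 < v_2 < v_3 < v_4 < v_5 < v_6 < v_7 < v_8 and write every simplex with vertices in increasing order. Then dim K = 1 and the simplices of K are:

  0-simplices (9): [v_0], [v_1], [v_2], [v_3], [v_4], [v_5], [v_6], [v_7], [v_8]
  1-simplices (12): [v_0,v_1], [v_0,v_7], [v_1,v_7], [v_2,v_5], [v_2,v_7], [v_3,v_6], [v_3,v_7], [v_4,v_7], [v_4,v_8], [v_5,v_7], [v_6,v_7], [v_7,v_8]

Hence C_0 ≅ Z^9, C_1 ≅ Z^12.

Boundary ∂_1: C_1 → C_0 sends each edge [p,q] (with p < q) to q − p. For instance
  ∂[v_5,v_7] = [v_7] − [v_5].
This gives a 9×12 integer matrix of rank 8; reducing to Smith normal form yields diagonal entries (1,1,1,1,1,1,1,1).

From H_k ≅ ker(∂_k) / im(∂_{k+1}) we obtain:

  H_0: rank C_0 − rank ∂_1 = 9 − 8 = 1, and the invariant factors of ∂_1 are all 1, so H_0 ≅ Z.
  H_1: rank ker ∂_1 − rank ∂_2 = (12 − 8) − 0 = 4, and there is no ∂_2, so H_1 ≅ Z^4.

As a check, the Euler characteristic is 9 − 12 = -3, which agrees with 1 − 4 = -3.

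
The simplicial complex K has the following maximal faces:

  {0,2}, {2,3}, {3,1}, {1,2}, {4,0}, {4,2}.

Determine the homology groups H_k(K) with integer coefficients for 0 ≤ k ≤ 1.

H_0 = Z,  H_1 = Z^2.

We work with the vertex ordering 0 < 1 < 2 < 3 < 4. The simplices of K, each written with vertices in increasing order, are:

  0-simplices (5): [0], [1], [2], [3], [4]
  1-simplices (6): [0,2], [0,4], [1,2], [1,3], [2,3], [2,4]

giving chain groups C_0 ≅ Z^5, C_1 ≅ Z^6.

Boundary ∂_1: C_1 → C_0 maps an edge to its endpoints' difference, ∂[p,q] = q − p.
The resulting 5×6 matrix has rank 4, and its Smith normal form has invariant factors (1,1,1,1).

Now H_k = ker ∂_k / im ∂_{k+1}, so:

  H_0: rank C_0 − rank ∂_1 = 5 − 4 = 1, and the invariant factors of ∂_1 are all 1, so H_0 ≅ Z.
  H_1: rank ker ∂_1 − rank ∂_2 = (6 − 4) − 0 = 2, and there is no ∂_2, so H_1 ≅ Z^2.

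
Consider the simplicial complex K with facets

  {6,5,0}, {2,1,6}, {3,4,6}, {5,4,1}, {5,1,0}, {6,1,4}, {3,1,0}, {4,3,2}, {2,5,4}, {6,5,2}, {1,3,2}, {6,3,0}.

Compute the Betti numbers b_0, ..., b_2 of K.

Order the vertices as 0 < 1 < 2 < 3 < 4 < 5 < 6. Listing each simplex with vertices in this order, K has dimension 2 with simplices:

  0-simplices (7): [0], [1], [2], [3], [4], [5], [6]
  1-simplices (18): [0,1], [0,3], [0,5], [0,6], [1,2], [1,3], [1,4], [1,5], [1,6], [2,3], [2,4], [2,5], [2,6], [3,4], [3,6], [4,5], [4,6], [5,6]
  2-simplices (12): [0,1,3], [0,1,5], [0,3,6], [0,5,6], [1,2,3], [1,2,6], [1,4,5], [1,4,6], [2,3,4], [2,4,5], [2,5,6], [3,4,6]

Hence C_0 ≅ Z^7, C_1 ≅ Z^18, C_2 ≅ Z^12.

Boundary ∂_1: C_1 → C_0 sends each edge [p,q] (with p < q) to q − p. For instance
  ∂[3,4] = [4] − [3].
As a 7×18 matrix over Z this has rank 6, with invariant factors (1,1,1,1,1,1).

The boundary map ∂_2: C_2 → C_1 maps a triangle to the signed sum of its edges. For instance
  ∂[1,4,6] = [4,6] − [1,6] + [1,4],
  ∂[0,3,6] = [3,6] − [0,6] + [0,3].
The resulting 18×12 matrix has rank 12, and its Smith normal form has invariant factors (1,1,1,1,1,1,1,1,1,1,1,2).

Now H_k = ker ∂_k / im ∂_{k+1}, so:

  H_0: rank C_0 − rank ∂_1 = 7 − 6 = 1, and the invariant factors of ∂_1 are all 1, so H_0 = Z.
  H_1: rank ker ∂_1 − rank ∂_2 = (18 − 6) − 12 = 0, and ∂_2 has invariant factor 2 > 1, so H_1 = Z/2Z.
  H_2: rank ker ∂_2 − rank ∂_3 = (12 − 12) − 0 = 0, and there is no ∂_3, so H_2 = 0.

Hence the Betti numbers are b_0 = 1, b_1 = 0, b_2 = 0.

b_0 = 1, b_1 = 0, b_2 = 0.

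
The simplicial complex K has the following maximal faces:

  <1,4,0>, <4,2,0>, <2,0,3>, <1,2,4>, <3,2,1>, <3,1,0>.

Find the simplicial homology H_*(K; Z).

We work with the vertex ordering 0 < 1 < 2 < 3 < 4. The simplices of K, each written with vertices in increasing order, are:

  0-simplices (5): [0], [1], [2], [3], [4]
  1-simplices (9): [0,1], [0,2], [0,3], [0,4], [1,2], [1,3], [1,4], [2,3], [2,4]
  2-simplices (6): [0,1,3], [0,1,4], [0,2,3], [0,2,4], [1,2,3], [1,2,4]

giving chain groups C_0 ≅ Z^5, C_1 ≅ Z^9, C_2 ≅ Z^6.

The boundary map ∂_1: C_1 → C_0 sends each edge [p,q] (with p < q) to q − p. For instance
  ∂[1,3] = [3] − [1].
The resulting 5×9 matrix has rank 4, and its Smith normal form has invariant factors (1,1,1,1).

The boundary map ∂_2: C_2 → C_1 sends each 2-simplex [p,q,r] to [q,r] − [p,r] + [p,q]. For instance
  ∂[0,1,3] = [1,3] − [0,3] + [0,1],
  ∂[1,2,3] = [2,3] − [1,3] + [1,2].
This gives a 9×6 integer matrix of rank 5; reducing to Smith normal form yields diagonal entries (1,1,1,1,1).

Computing H_k = (kernel of ∂_k) / (image of ∂_{k+1}):

  H_0: rank C_0 − rank ∂_1 = 5 − 4 = 1, and the invariant factors of ∂_1 are all 1, so H_0 = Z.
  H_1: rank ker ∂_1 − rank ∂_2 = (9 − 4) − 5 = 0, and the invariant factors of ∂_2 are all 1, so H_1 = 0.
  H_2: rank ker ∂_2 − rank ∂_3 = (6 − 5) − 0 = 1, and there is no ∂_3, so H_2 = Z.

As a check, the Euler characteristic is 5 − 9 + 6 = 2, which agrees with 1 − 0 + 1 = 2.

H_0 = Z,  H_1 = 0,  H_2 = Z.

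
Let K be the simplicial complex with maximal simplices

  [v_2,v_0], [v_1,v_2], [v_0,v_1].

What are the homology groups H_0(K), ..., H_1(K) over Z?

H_0 ≅ Z,  H_1 ≅ Z.

K has 3 vertices, 3 edges.
rank ∂_0 = 0, rank ∂_1 = 2 ⇒ b_0 = 3 − 0 − 2 = 1; all invariant factors of ∂_1 are 1 so no torsion. So H_0 ≅ Z.
rank ∂_1 = 2, rank ∂_2 = 0 ⇒ b_1 = 3 − 2 − 0 = 1. So H_1 ≅ Z.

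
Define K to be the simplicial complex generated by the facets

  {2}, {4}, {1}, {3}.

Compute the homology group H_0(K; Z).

We work with the vertex ordering 1 < 2 < 3 < 4. The simplices of K, each written with vertices in increasing order, are:

  0-simplices (4): [1], [2], [3], [4]

Hence C_0 ≅ Z^4.

Reading off H_k = ker ∂_k / im ∂_{k+1}:

  H_0: rank C_0 − rank ∂_1 = 4 − 0 = 4, and there is no ∂_1, so H_0 = Z^4.

(K is a triangulation of a set of 4 points.)

H_0 = Z^4.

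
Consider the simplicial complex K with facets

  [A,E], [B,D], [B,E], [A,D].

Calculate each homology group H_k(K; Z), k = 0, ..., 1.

Order the vertices as A < B < D < E. Listing each simplex with vertices in this order, K has dimension 1 with simplices:

  0-simplices (4): A, B, D, E
  1-simplices (4): AD, AE, BD, BE

so the chain groups are C_0 ≅ Z^4, C_1 ≅ Z^4.

∂_1: C_1 → C_0 sends each edge [p,q] (with p < q) to q − p. For instance
  ∂BD = D − B.
This gives a 4×4 integer matrix of rank 3; reducing to Smith normal form yields diagonal entries (1,1,1).

From H_k ≅ ker(∂_k) / im(∂_{k+1}) we obtain:

  H_0: rank C_0 − rank ∂_1 = 4 − 3 = 1, and the invariant factors of ∂_1 are all 1, so H_0 = Z.
  H_1: rank ker ∂_1 − rank ∂_2 = (4 − 3) − 0 = 1, and there is no ∂_2, so H_1 = Z.

H_0 = Z,  H_1 = Z.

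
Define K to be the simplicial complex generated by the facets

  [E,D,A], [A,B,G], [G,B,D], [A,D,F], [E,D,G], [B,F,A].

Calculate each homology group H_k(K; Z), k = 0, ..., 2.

K has 6 vertices, 12 edges, 6 triangles.
rank ∂_0 = 0, rank ∂_1 = 5 ⇒ b_0 = 6 − 0 − 5 = 1; all invariant factors of ∂_1 are 1 so no torsion. So H_0 ≅ Z.
rank ∂_1 = 5, rank ∂_2 = 6 ⇒ b_1 = 12 − 5 − 6 = 1; all invariant factors of ∂_2 are 1 so no torsion. So H_1 ≅ Z.
rank ∂_2 = 6, rank ∂_3 = 0 ⇒ b_2 = 6 − 6 − 0 = 0. So H_2 ≅ 0.

H_0 = Z,  H_1 = Z,  H_2 = 0.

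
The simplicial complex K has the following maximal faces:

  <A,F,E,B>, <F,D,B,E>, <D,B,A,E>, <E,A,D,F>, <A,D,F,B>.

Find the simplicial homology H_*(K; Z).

Fix the vertex order A < B < D < E < F and write every simplex with vertices in increasing order. Then dim K = 3 and the simplices of K are:

  0-simplices (5): A, B, D, E, F
  1-simplices (10): AB, AD, AE, AF, BD, BE, BF, DE, DF, EF
  2-simplices (10): ABD, ABE, ABF, ADE, ADF, AEF, BDE, BDF, BEF, DEF
  3-simplices (5): ABDE, ABDF, ABEF, ADEF, BDEF

giving chain groups C_0 ≅ Z^5, C_1 ≅ Z^10, C_2 ≅ Z^10, C_3 ≅ Z^5.

Boundary ∂_1: C_1 → C_0 is given by ∂[p,q] = [q] − [p]. For instance
  ∂AB = B − A.
As a 5×10 matrix over Z this has rank 4, with invariant factors (1,1,1,1).

The boundary map ∂_2: C_2 → C_1 acts by ∂[p,q,r] = [q,r] − [p,r] + [p,q]. For instance
  ∂ADE = DE − AE + AD,
  ∂ABF = BF − AF + AB.
As a 10×10 matrix over Z this has rank 6, with invariant factors (1,1,1,1,1,1).

∂_3: C_3 → C_2 sends each 3-simplex σ to the alternating sum Σ_i (−1)^i (σ with its i-th vertex removed). For instance
  ∂ABDE = BDE − ADE + ABE − ABD,
  ∂ABDF = BDF − ADF + ABF − ABD.
This gives a 10×5 integer matrix of rank 4; reducing to Smith normal form yields diagonal entries (1,1,1,1).

From H_k ≅ ker(∂_k) / im(∂_{k+1}) we obtain:

  H_0: rank C_0 − rank ∂_1 = 5 − 4 = 1, and the invariant factors of ∂_1 are all 1, so H_0 = Z.
  H_1: rank ker ∂_1 − rank ∂_2 = (10 − 4) − 6 = 0, and the invariant factors of ∂_2 are all 1, so H_1 = 0.
  H_2: rank ker ∂_2 − rank ∂_3 = (10 − 6) − 4 = 0, and the invariant factors of ∂_3 are all 1, so H_2 = 0.
  H_3: rank ker ∂_3 − rank ∂_4 = (5 − 4) − 0 = 1, and there is no ∂_4, so H_3 = Z.

H_0 ≅ Z,  H_1 = 0,  H_2 = 0,  H_3 ≅ Z.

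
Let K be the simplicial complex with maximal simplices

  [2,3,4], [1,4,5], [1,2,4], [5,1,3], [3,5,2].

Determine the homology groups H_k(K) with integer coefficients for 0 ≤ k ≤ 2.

H_0 ≅ Z,  H_1 ≅ Z,  H_2 = 0.

K has 5 vertices, 10 edges, 5 triangles.
rank ∂_0 = 0, rank ∂_1 = 4 ⇒ b_0 = 5 − 0 − 4 = 1; all invariant factors of ∂_1 are 1 so no torsion. So H_0 ≅ Z.
rank ∂_1 = 4, rank ∂_2 = 5 ⇒ b_1 = 10 − 4 − 5 = 1; all invariant factors of ∂_2 are 1 so no torsion. So H_1 ≅ Z.
rank ∂_2 = 5, rank ∂_3 = 0 ⇒ b_2 = 5 − 5 − 0 = 0. So H_2 ≅ 0.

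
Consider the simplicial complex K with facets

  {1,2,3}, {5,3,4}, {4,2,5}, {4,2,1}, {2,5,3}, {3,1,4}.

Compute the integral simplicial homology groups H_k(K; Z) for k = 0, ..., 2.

Fix the vertex order 1 < 2 < 3 < 4 < 5 and write every simplex with vertices in increasing order. Then dim K = 2 and the simplices of K are:

  0-simplices (5): [1], [2], [3], [4], [5]
  1-simplices (9): [1,2], [1,3], [1,4], [2,3], [2,4], [2,5], [3,4], [3,5], [4,5]
  2-simplices (6): [1,2,3], [1,2,4], [1,3,4], [2,3,5], [2,4,5], [3,4,5]

giving chain groups C_0 ≅ Z^5, C_1 ≅ Z^9, C_2 ≅ Z^6.

Boundary ∂_1: C_1 → C_0 sends each edge [p,q] (with p < q) to q − p.
This gives a 5×9 integer matrix of rank 4; reducing to Smith normal form yields diagonal entries (1,1,1,1).

∂_2: C_2 → C_1 sends each 2-simplex [p,q,r] to [q,r] − [p,r] + [p,q]. For instance
  ∂[3,4,5] = [4,5] − [3,5] + [3,4],
  ∂[1,3,4] = [3,4] − [1,4] + [1,3].
The resulting 9×6 matrix has rank 5, and its Smith normal form has invariant factors (1,1,1,1,1).

Computing H_k = (kernel of ∂_k) / (image of ∂_{k+1}):

  H_0: rank C_0 − rank ∂_1 = 5 − 4 = 1, and the invariant factors of ∂_1 are all 1, so H_0 = Z.
  H_1: rank ker ∂_1 − rank ∂_2 = (9 − 4) − 5 = 0, and the invariant factors of ∂_2 are all 1, so H_1 = 0.
  H_2: rank ker ∂_2 − rank ∂_3 = (6 − 5) − 0 = 1, and there is no ∂_3, so H_2 = Z.

As a check, the Euler characteristic is 5 − 9 + 6 = 2, which agrees with 1 − 0 + 1 = 2.

H_0 ≅ Z,  H_1 = 0,  H_2 ≅ Z.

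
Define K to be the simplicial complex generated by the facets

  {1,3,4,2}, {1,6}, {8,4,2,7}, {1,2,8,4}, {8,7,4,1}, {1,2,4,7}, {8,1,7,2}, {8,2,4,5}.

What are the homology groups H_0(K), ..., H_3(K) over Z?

H_0 = Z,  H_1 = 0,  H_2 = 0,  H_3 = Z.

We work with the vertex ordering 1 < 2 < 3 < 4 < 5 < 6 < 7 < 8. The simplices of K, each written with vertices in increasing order, are:

  0-simplices (8): [1], [2], [3], [4], [5], [6], [7], [8]
  1-simplices (17): [1,2], [1,3], [1,4], [1,6], [1,7], [1,8], [2,3], [2,4], [2,5], [2,7], [2,8], [3,4], [4,5], [4,7], [4,8], [5,8], [7,8]
  2-simplices (16): [1,2,3], [1,2,4], [1,2,7], [1,2,8], [1,3,4], [1,4,7], [1,4,8], [1,7,8], [2,3,4], [2,4,5], [2,4,7], [2,4,8], [2,5,8], [2,7,8], [4,5,8], [4,7,8]
  3-simplices (7): [1,2,3,4], [1,2,4,7], [1,2,4,8], [1,2,7,8], [1,4,7,8], [2,4,5,8], [2,4,7,8]

giving chain groups C_0 ≅ Z^8, C_1 ≅ Z^17, C_2 ≅ Z^16, C_3 ≅ Z^7.

∂_1: C_1 → C_0 maps an edge to its endpoints' difference, ∂[p,q] = q − p. For instance
  ∂[2,3] = [3] − [2].
As a 8×17 matrix over Z this has rank 7, with invariant factors (1,1,1,1,1,1,1).

The boundary map ∂_2: C_2 → C_1 sends each 2-simplex [p,q,r] to [q,r] − [p,r] + [p,q]. For instance
  ∂[1,2,3] = [2,3] − [1,3] + [1,2],
  ∂[1,4,7] = [4,7] − [1,7] + [1,4].
As a 17×16 matrix over Z this has rank 10, with invariant factors (1,1,1,1,1,1,1,1,1,1).

Boundary ∂_3: C_3 → C_2 sends each 3-simplex σ to the alternating sum Σ_i (−1)^i (σ with its i-th vertex removed). For instance
  ∂[1,2,4,8] = [2,4,8] − [1,4,8] + [1,2,8] − [1,2,4],
  ∂[2,4,7,8] = [4,7,8] − [2,7,8] + [2,4,8] − [2,4,7].
The 16×7 boundary matrix has rank 6 and Smith normal form diag(1,1,1,1,1,1).

From H_k ≅ ker(∂_k) / im(∂_{k+1}) we obtain:

  H_0: rank C_0 − rank ∂_1 = 8 − 7 = 1, and the invariant factors of ∂_1 are all 1, so H_0 = Z.
  H_1: rank ker ∂_1 − rank ∂_2 = (17 − 7) − 10 = 0, and the invariant factors of ∂_2 are all 1, so H_1 = 0.
  H_2: rank ker ∂_2 − rank ∂_3 = (16 − 10) − 6 = 0, and the invariant factors of ∂_3 are all 1, so H_2 = 0.
  H_3: rank ker ∂_3 − rank ∂_4 = (7 − 6) − 0 = 1, and there is no ∂_4, so H_3 = Z.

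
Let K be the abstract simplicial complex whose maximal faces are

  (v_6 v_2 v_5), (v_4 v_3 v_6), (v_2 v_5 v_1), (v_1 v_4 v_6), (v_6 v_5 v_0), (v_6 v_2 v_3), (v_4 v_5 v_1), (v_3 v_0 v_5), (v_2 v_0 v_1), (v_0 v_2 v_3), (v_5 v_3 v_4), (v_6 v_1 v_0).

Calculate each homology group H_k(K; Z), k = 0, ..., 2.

H_0 = Z,  H_1 = Z/2,  H_2 = 0.

Fix the vertex order v_0 < v_1 < v_2 < v_3 < v_4 < v_5 < v_6 and write every simplex with vertices in increasing order. Then dim K = 2 and the simplices of K are:

  0-simplices (7): [v_0], [v_1], [v_2], [v_3], [v_4], [v_5], [v_6]
  1-simplices (18): (18 of them)
  2-simplices (12): (12 of them)

giving chain groups C_0 ≅ Z^7, C_1 ≅ Z^18, C_2 ≅ Z^12.

The boundary map ∂_1: C_1 → C_0 maps an edge to its endpoints' difference, ∂[p,q] = q − p. For instance
  ∂[v_4,v_5] = [v_5] − [v_4].
The resulting 7×18 matrix has rank 6, and its Smith normal form has invariant factors (1,1,1,1,1,1).

The boundary map ∂_2: C_2 → C_1 sends each 2-simplex [p,q,r] to [q,r] − [p,r] + [p,q]. For instance
  ∂[v_1,v_4,v_5] = [v_4,v_5] − [v_1,v_5] + [v_1,v_4],
  ∂[v_1,v_4,v_6] = [v_4,v_6] − [v_1,v_6] + [v_1,v_4].
This gives a 18×12 integer matrix of rank 12; reducing to Smith normal form yields diagonal entries (1,1,1,1,1,1,1,1,1,1,1,2).

Computing H_k = (kernel of ∂_k) / (image of ∂_{k+1}):

  H_0: rank C_0 − rank ∂_1 = 7 − 6 = 1, and the invariant factors of ∂_1 are all 1, so H_0 = Z.
  H_1: rank ker ∂_1 − rank ∂_2 = (18 − 6) − 12 = 0, and ∂_2 has invariant factor 2 > 1, so H_1 = Z/2.
  H_2: rank ker ∂_2 − rank ∂_3 = (12 − 12) − 0 = 0, and there is no ∂_3, so H_2 = 0.

As a check, the Euler characteristic is 7 − 18 + 12 = 1, which agrees with 1 − 0 + 0 = 1.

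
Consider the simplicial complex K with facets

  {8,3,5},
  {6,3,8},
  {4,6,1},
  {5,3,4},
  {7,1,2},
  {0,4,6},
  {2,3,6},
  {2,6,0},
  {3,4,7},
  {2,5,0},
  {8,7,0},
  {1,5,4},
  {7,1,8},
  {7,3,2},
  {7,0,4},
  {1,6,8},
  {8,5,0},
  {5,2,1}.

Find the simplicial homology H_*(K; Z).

Take the total order 0 < 1 < 2 < 3 < 4 < 5 < 6 < 7 < 8 on the vertex set. Then K (dimension 2) consists of the simplices:

  0-simplices (9): [0], [1], [2], [3], [4], [5], [6], [7], [8]
  1-simplices (27): (27 of them)
  2-simplices (18): [0,2,5], [0,2,6], [0,4,6], [0,4,7], [0,5,8], [0,7,8], [1,2,5], [1,2,7], [1,4,5], [1,4,6], [1,6,8], [1,7,8], [2,3,6], [2,3,7], [3,4,5], [3,4,7], [3,5,8], [3,6,8]

Hence C_0 ≅ Z^9, C_1 ≅ Z^27, C_2 ≅ Z^18.

The boundary map ∂_1: C_1 → C_0 sends each edge [p,q] (with p < q) to q − p.
As a 9×27 matrix over Z this has rank 8, with invariant factors (1,1,1,1,1,1,1,1).

Boundary ∂_2: C_2 → C_1 maps a triangle to the signed sum of its edges. For instance
  ∂[0,7,8] = [7,8] − [0,8] + [0,7],
  ∂[3,5,8] = [5,8] − [3,8] + [3,5].
As a 27×18 matrix over Z this has rank 17, with invariant factors (1,1,1,1,1,1,1,1,1,1,1,1,1,1,1,1,1).

Now H_k = ker ∂_k / im ∂_{k+1}, so:

  H_0: rank C_0 − rank ∂_1 = 9 − 8 = 1, and the invariant factors of ∂_1 are all 1, so H_0 ≅ Z.
  H_1: rank ker ∂_1 − rank ∂_2 = (27 − 8) − 17 = 2, and the invariant factors of ∂_2 are all 1, so H_1 ≅ Z^2.
  H_2: rank ker ∂_2 − rank ∂_3 = (18 − 17) − 0 = 1, and there is no ∂_3, so H_2 ≅ Z.

As a check, the Euler characteristic is 9 − 27 + 18 = 0, which agrees with 1 − 2 + 1 = 0.
(K is a triangulation of the torus T^2.)

H_0 = Z,  H_1 = Z^2,  H_2 = Z.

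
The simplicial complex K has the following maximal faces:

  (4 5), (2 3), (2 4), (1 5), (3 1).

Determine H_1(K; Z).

Order the vertices as 1 < 2 < 3 < 4 < 5. Listing each simplex with vertices in this order, K has dimension 1 with simplices:

  0-simplices (5): [1], [2], [3], [4], [5]
  1-simplices (5): [1,3], [1,5], [2,3], [2,4], [4,5]

so the chain groups are C_0 ≅ Z^5, C_1 ≅ Z^5.

Boundary ∂_1: C_1 → C_0 sends each edge [p,q] (with p < q) to q − p. For instance
  ∂[1,3] = [3] − [1].
As a 5×5 matrix over Z this has rank 4, with invariant factors (1,1,1,1).

From H_k ≅ ker(∂_k) / im(∂_{k+1}) we obtain:

  H_1: rank ker ∂_1 − rank ∂_2 = (5 − 4) − 0 = 1, and there is no ∂_2, so H_1 = Z.

(K is a triangulation of the circle S^1.)

H_1 = Z.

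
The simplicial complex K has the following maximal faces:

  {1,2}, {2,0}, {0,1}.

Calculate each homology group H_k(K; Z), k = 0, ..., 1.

H_0 ≅ Z,  H_1 ≅ Z.

Fix the vertex order 0 < 1 < 2 and write every simplex with vertices in increasing order. Then dim K = 1 and the simplices of K are:

  0-simplices (3): [0], [1], [2]
  1-simplices (3): [0,1], [0,2], [1,2]

Hence C_0 ≅ Z^3, C_1 ≅ Z^3.

∂_1: C_1 → C_0 sends each edge [p,q] (with p < q) to q − p.
As a 3×3 matrix over Z this has rank 2, with invariant factors (1,1).

Computing H_k = (kernel of ∂_k) / (image of ∂_{k+1}):

  H_0: rank C_0 − rank ∂_1 = 3 − 2 = 1, and the invariant factors of ∂_1 are all 1, so H_0 = Z.
  H_1: rank ker ∂_1 − rank ∂_2 = (3 − 2) − 0 = 1, and there is no ∂_2, so H_1 = Z.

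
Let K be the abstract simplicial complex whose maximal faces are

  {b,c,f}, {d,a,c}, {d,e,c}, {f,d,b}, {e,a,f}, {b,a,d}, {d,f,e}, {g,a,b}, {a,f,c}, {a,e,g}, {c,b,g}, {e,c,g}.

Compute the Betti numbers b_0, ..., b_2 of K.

b_0 = 1, b_1 = 0, b_2 = 0.

K has 7 vertices, 18 edges, 12 triangles.
rank ∂_0 = 0, rank ∂_1 = 6 ⇒ b_0 = 7 − 0 − 6 = 1; all invariant factors of ∂_1 are 1 so no torsion. So H_0 = Z.
rank ∂_1 = 6, rank ∂_2 = 12 ⇒ b_1 = 18 − 6 − 12 = 0; ∂_2 has invariant factor(s) [2] giving torsion. So H_1 = Z/2.
rank ∂_2 = 12, rank ∂_3 = 0 ⇒ b_2 = 12 − 12 − 0 = 0. So H_2 = 0.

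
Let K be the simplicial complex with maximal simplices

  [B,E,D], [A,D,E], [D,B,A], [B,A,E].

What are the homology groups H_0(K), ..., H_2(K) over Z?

Order the vertices as A < B < D < E. Listing each simplex with vertices in this order, K has dimension 2 with simplices:

  0-simplices (4): A, B, D, E
  1-simplices (6): AB, AD, AE, BD, BE, DE
  2-simplices (4): ABD, ABE, ADE, BDE

Hence C_0 ≅ Z^4, C_1 ≅ Z^6, C_2 ≅ Z^4.

Boundary ∂_1: C_1 → C_0 is given by ∂[p,q] = [q] − [p].
This gives a 4×6 integer matrix of rank 3; reducing to Smith normal form yields diagonal entries (1,1,1).

The boundary map ∂_2: C_2 → C_1 acts by ∂[p,q,r] = [q,r] − [p,r] + [p,q]. For instance
  ∂BDE = DE − BE + BD,
  ∂ADE = DE − AE + AD.
The 6×4 boundary matrix has rank 3 and Smith normal form diag(1,1,1).

Computing H_k = (kernel of ∂_k) / (image of ∂_{k+1}):

  H_0: rank C_0 − rank ∂_1 = 4 − 3 = 1, and the invariant factors of ∂_1 are all 1, so H_0 ≅ Z.
  H_1: rank ker ∂_1 − rank ∂_2 = (6 − 3) − 3 = 0, and the invariant factors of ∂_2 are all 1, so H_1 ≅ 0.
  H_2: rank ker ∂_2 − rank ∂_3 = (4 − 3) − 0 = 1, and there is no ∂_3, so H_2 ≅ Z.

As a check, the Euler characteristic is 4 − 6 + 4 = 2, which agrees with 1 − 0 + 1 = 2.

H_0 ≅ Z,  H_1 = 0,  H_2 ≅ Z.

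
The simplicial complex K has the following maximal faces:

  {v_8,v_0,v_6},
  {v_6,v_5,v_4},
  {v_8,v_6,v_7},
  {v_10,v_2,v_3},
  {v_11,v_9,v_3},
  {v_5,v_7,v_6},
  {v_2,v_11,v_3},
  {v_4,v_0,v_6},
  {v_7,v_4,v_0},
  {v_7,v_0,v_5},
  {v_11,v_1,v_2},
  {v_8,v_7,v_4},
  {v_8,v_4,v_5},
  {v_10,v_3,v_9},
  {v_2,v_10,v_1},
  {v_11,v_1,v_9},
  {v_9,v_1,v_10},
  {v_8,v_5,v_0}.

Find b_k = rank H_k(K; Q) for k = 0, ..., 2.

We work with the vertex ordering v_0 < v_1 < v_2 < v_3 < v_4 < v_5 < v_6 < v_7 < v_8 < v_9 < v_10 < v_11. The simplices of K, each written with vertices in increasing order, are:

  0-simplices (12): [v_0], [v_1], [v_2], [v_3], [v_4], [v_5], [v_6], [v_7], [v_8], [v_9], [v_10], [v_11]
  1-simplices (27): (27 of them)
  2-simplices (18): (18 of them)

giving chain groups C_0 ≅ Z^12, C_1 ≅ Z^27, C_2 ≅ Z^18.

∂_1: C_1 → C_0 is given by ∂[p,q] = [q] − [p]. For instance
  ∂[v_0,v_7] = [v_7] − [v_0].
This gives a 12×27 integer matrix of rank 10; reducing to Smith normal form yields diagonal entries (1,1,1,1,1,1,1,1,1,1).

Boundary ∂_2: C_2 → C_1 acts by ∂[p,q,r] = [q,r] − [p,r] + [p,q]. For instance
  ∂[v_4,v_7,v_8] = [v_7,v_8] − [v_4,v_8] + [v_4,v_7],
  ∂[v_3,v_9,v_10] = [v_9,v_10] − [v_3,v_10] + [v_3,v_9].
This gives a 27×18 integer matrix of rank 17; reducing to Smith normal form yields diagonal entries (1,1,1,1,1,1,1,1,1,1,1,1,1,1,1,1,2).

Now H_k = ker ∂_k / im ∂_{k+1}, so:

  H_0: rank C_0 − rank ∂_1 = 12 − 10 = 2, and the invariant factors of ∂_1 are all 1, so H_0 ≅ Z^2.
  H_1: rank ker ∂_1 − rank ∂_2 = (27 − 10) − 17 = 0, and ∂_2 has invariant factor 2 > 1, so H_1 ≅ Z/2Z.
  H_2: rank ker ∂_2 − rank ∂_3 = (18 − 17) − 0 = 1, and there is no ∂_3, so H_2 ≅ Z.

As a check, the Euler characteristic is 12 − 27 + 18 = 3, which agrees with 2 − 0 + 1 = 3.

Hence the Betti numbers are b_0 = 2, b_1 = 0, b_2 = 1.

b_0 = 2, b_1 = 0, b_2 = 1.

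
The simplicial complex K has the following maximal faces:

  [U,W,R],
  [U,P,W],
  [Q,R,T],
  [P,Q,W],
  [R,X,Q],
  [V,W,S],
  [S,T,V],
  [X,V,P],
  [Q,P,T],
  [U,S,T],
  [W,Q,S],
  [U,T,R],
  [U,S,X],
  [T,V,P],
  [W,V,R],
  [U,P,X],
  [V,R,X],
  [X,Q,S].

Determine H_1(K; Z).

Fix the vertex order P < Q < R < S < T < U < V < W < X and write every simplex with vertices in increasing order. Then dim K = 2 and the simplices of K are:

  0-simplices (9): P, Q, R, S, T, U, V, W, X
  1-simplices (27): PQ, PT, PU, PV, PW, PX, QR, QS, QT, QW, QX, RT, RU, RV, RW, RX, ST, SU, SV, SW, SX, TU, TV, UW, UX, VW, VX
  2-simplices (18): PQT, PQW, PTV, PUW, PUX, PVX, QRT, QRX, QSW, QSX, RTU, RUW, RVW, RVX, STU, STV, SUX, SVW

giving chain groups C_0 ≅ Z^9, C_1 ≅ Z^27, C_2 ≅ Z^18.

∂_1: C_1 → C_0 maps an edge to its endpoints' difference, ∂[p,q] = q − p.
As a 9×27 matrix over Z this has rank 8, with invariant factors (1,1,1,1,1,1,1,1).

∂_2: C_2 → C_1 acts by ∂[p,q,r] = [q,r] − [p,r] + [p,q]. For instance
  ∂SVW = VW − SW + SV,
  ∂QSW = SW − QW + QS.
The resulting 27×18 matrix has rank 17, and its Smith normal form has invariant factors (1,1,1,1,1,1,1,1,1,1,1,1,1,1,1,1,1).

Now H_k = ker ∂_k / im ∂_{k+1}, so:

  H_1: rank ker ∂_1 − rank ∂_2 = (27 − 8) − 17 = 2, and the invariant factors of ∂_2 are all 1, so H_1 ≅ Z^2.

H_1 = Z^2.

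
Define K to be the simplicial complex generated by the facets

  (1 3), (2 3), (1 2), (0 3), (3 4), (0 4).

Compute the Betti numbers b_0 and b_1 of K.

b_0 = 1, b_1 = 2.

We work with the vertex ordering 0 < 1 < 2 < 3 < 4. The simplices of K, each written with vertices in increasing order, are:

  0-simplices (5): [0], [1], [2], [3], [4]
  1-simplices (6): [0,3], [0,4], [1,2], [1,3], [2,3], [3,4]

giving chain groups C_0 ≅ Z^5, C_1 ≅ Z^6.

∂_1: C_1 → C_0 is given by ∂[p,q] = [q] − [p]. For instance
  ∂[0,3] = [3] − [0].
The resulting 5×6 matrix has rank 4, and its Smith normal form has invariant factors (1,1,1,1).

Computing H_k = (kernel of ∂_k) / (image of ∂_{k+1}):

  H_0: rank C_0 − rank ∂_1 = 5 − 4 = 1, and the invariant factors of ∂_1 are all 1, so H_0 = Z.
  H_1: rank ker ∂_1 − rank ∂_2 = (6 − 4) − 0 = 2, and there is no ∂_2, so H_1 = Z^2.

Hence the Betti numbers are b_0 = 1, b_1 = 2.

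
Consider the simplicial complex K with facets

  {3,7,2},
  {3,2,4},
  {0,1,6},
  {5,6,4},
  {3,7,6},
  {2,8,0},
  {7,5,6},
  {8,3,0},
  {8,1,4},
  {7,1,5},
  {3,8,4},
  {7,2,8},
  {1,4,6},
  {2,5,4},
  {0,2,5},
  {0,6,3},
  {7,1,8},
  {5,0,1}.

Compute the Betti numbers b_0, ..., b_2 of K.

Order the vertices as 0 < 1 < 2 < 3 < 4 < 5 < 6 < 7 < 8. Listing each simplex with vertices in this order, K has dimension 2 with simplices:

  0-simplices (9): [0], [1], [2], [3], [4], [5], [6], [7], [8]
  1-simplices (27): (27 of them)
  2-simplices (18): [0,1,5], [0,1,6], [0,2,5], [0,2,8], [0,3,6], [0,3,8], [1,4,6], [1,4,8], [1,5,7], [1,7,8], [2,3,4], [2,3,7], [2,4,5], [2,7,8], [3,4,8], [3,6,7], [4,5,6], [5,6,7]

giving chain groups C_0 ≅ Z^9, C_1 ≅ Z^27, C_2 ≅ Z^18.

The boundary map ∂_1: C_1 → C_0 is given by ∂[p,q] = [q] − [p].
As a 9×27 matrix over Z this has rank 8, with invariant factors (1,1,1,1,1,1,1,1).

The boundary map ∂_2: C_2 → C_1 maps a triangle to the signed sum of its edges. For instance
  ∂[0,2,5] = [2,5] − [0,5] + [0,2],
  ∂[1,4,8] = [4,8] − [1,8] + [1,4].
The 27×18 boundary matrix has rank 18 and Smith normal form diag(1,1,1,1,1,1,1,1,1,1,1,1,1,1,1,1,1,2).

From H_k ≅ ker(∂_k) / im(∂_{k+1}) we obtain:

  H_0: rank C_0 − rank ∂_1 = 9 − 8 = 1, and the invariant factors of ∂_1 are all 1, so H_0 = Z.
  H_1: rank ker ∂_1 − rank ∂_2 = (27 − 8) − 18 = 1, and ∂_2 has invariant factor 2 > 1, so H_1 = Z ⊕ Z/2Z.
  H_2: rank ker ∂_2 − rank ∂_3 = (18 − 18) − 0 = 0, and there is no ∂_3, so H_2 = 0.

As a check, the Euler characteristic is 9 − 27 + 18 = 0, which agrees with 1 − 1 + 0 = 0.
(K is a triangulation of the Klein bottle.)

Hence the Betti numbers are b_0 = 1, b_1 = 1, b_2 = 0.

b_0 = 1, b_1 = 1, b_2 = 0.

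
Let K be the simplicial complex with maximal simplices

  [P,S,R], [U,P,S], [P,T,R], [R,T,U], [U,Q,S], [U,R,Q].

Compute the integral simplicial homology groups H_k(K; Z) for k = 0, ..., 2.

H_0 = Z,  H_1 = Z,  H_2 = 0.

Fix the vertex order P < Q < R < S < T < U and write every simplex with vertices in increasing order. Then dim K = 2 and the simplices of K are:

  0-simplices (6): P, Q, R, S, T, U
  1-simplices (12): PR, PS, PT, PU, QR, QS, QU, RS, RT, RU, SU, TU
  2-simplices (6): PRS, PRT, PSU, QRU, QSU, RTU

giving chain groups C_0 ≅ Z^6, C_1 ≅ Z^12, C_2 ≅ Z^6.

Boundary ∂_1: C_1 → C_0 maps an edge to its endpoints' difference, ∂[p,q] = q − p.
This gives a 6×12 integer matrix of rank 5; reducing to Smith normal form yields diagonal entries (1,1,1,1,1).

The boundary map ∂_2: C_2 → C_1 sends each 2-simplex [p,q,r] to [q,r] − [p,r] + [p,q]. For instance
  ∂PSU = SU − PU + PS,
  ∂QRU = RU − QU + QR.
This gives a 12×6 integer matrix of rank 6; reducing to Smith normal form yields diagonal entries (1,1,1,1,1,1).

Now H_k = ker ∂_k / im ∂_{k+1}, so:

  H_0: rank C_0 − rank ∂_1 = 6 − 5 = 1, and the invariant factors of ∂_1 are all 1, so H_0 = Z.
  H_1: rank ker ∂_1 − rank ∂_2 = (12 − 5) − 6 = 1, and the invariant factors of ∂_2 are all 1, so H_1 = Z.
  H_2: rank ker ∂_2 − rank ∂_3 = (6 − 6) − 0 = 0, and there is no ∂_3, so H_2 = 0.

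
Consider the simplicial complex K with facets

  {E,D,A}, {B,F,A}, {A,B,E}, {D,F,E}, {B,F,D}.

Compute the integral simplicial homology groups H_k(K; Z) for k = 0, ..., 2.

H_0 = Z,  H_1 = Z,  H_2 = 0.

We work with the vertex ordering A < B < D < E < F. The simplices of K, each written with vertices in increasing order, are:

  0-simplices (5): A, B, D, E, F
  1-simplices (10): AB, AD, AE, AF, BD, BE, BF, DE, DF, EF
  2-simplices (5): ABE, ABF, ADE, BDF, DEF

Hence C_0 ≅ Z^5, C_1 ≅ Z^10, C_2 ≅ Z^5.

∂_1: C_1 → C_0 maps an edge to its endpoints' difference, ∂[p,q] = q − p. For instance
  ∂BE = E − B.
As a 5×10 matrix over Z this has rank 4, with invariant factors (1,1,1,1).

∂_2: C_2 → C_1 acts by ∂[p,q,r] = [q,r] − [p,r] + [p,q]. For instance
  ∂ADE = DE − AE + AD,
  ∂ABF = BF − AF + AB.
This gives a 10×5 integer matrix of rank 5; reducing to Smith normal form yields diagonal entries (1,1,1,1,1).

Computing H_k = (kernel of ∂_k) / (image of ∂_{k+1}):

  H_0: rank C_0 − rank ∂_1 = 5 − 4 = 1, and the invariant factors of ∂_1 are all 1, so H_0 ≅ Z.
  H_1: rank ker ∂_1 − rank ∂_2 = (10 − 4) − 5 = 1, and the invariant factors of ∂_2 are all 1, so H_1 ≅ Z.
  H_2: rank ker ∂_2 − rank ∂_3 = (5 − 5) − 0 = 0, and there is no ∂_3, so H_2 ≅ 0.

As a check, the Euler characteristic is 5 − 10 + 5 = 0, which agrees with 1 − 1 + 0 = 0.
(K is a triangulation of the Möbius band.)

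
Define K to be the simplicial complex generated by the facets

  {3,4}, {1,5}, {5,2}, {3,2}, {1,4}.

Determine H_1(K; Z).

Fix the vertex order 1 < 2 < 3 < 4 < 5 and write every simplex with vertices in increasing order. Then dim K = 1 and the simplices of K are:

  0-simplices (5): [1], [2], [3], [4], [5]
  1-simplices (5): [1,4], [1,5], [2,3], [2,5], [3,4]

giving chain groups C_0 ≅ Z^5, C_1 ≅ Z^5.

∂_1: C_1 → C_0 maps an edge to its endpoints' difference, ∂[p,q] = q − p. For instance
  ∂[2,3] = [3] − [2].
The resulting 5×5 matrix has rank 4, and its Smith normal form has invariant factors (1,1,1,1).

Computing H_k = (kernel of ∂_k) / (image of ∂_{k+1}):

  H_1: rank ker ∂_1 − rank ∂_2 = (5 − 4) − 0 = 1, and there is no ∂_2, so H_1 ≅ Z.

H_1 ≅ Z.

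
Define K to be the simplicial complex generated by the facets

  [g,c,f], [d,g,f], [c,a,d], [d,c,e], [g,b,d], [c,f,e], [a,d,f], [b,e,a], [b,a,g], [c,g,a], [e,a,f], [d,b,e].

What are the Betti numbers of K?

b_0 = 1, b_1 = 0, b_2 = 0.

Take the total order a < b < c < d < e < f < g on the vertex set. Then K (dimension 2) consists of the simplices:

  0-simplices (7): a, b, c, d, e, f, g
  1-simplices (18): ab, ac, ad, ae, af, ag, bd, be, bg, cd, ce, cf, cg, de, df, dg, ef, fg
  2-simplices (12): abe, abg, acd, acg, adf, aef, bde, bdg, cde, cef, cfg, dfg

so the chain groups are C_0 ≅ Z^7, C_1 ≅ Z^18, C_2 ≅ Z^12.

The boundary map ∂_1: C_1 → C_0 maps an edge to its endpoints' difference, ∂[p,q] = q − p. For instance
  ∂bd = d − b.
As a 7×18 matrix over Z this has rank 6, with invariant factors (1,1,1,1,1,1).

Boundary ∂_2: C_2 → C_1 acts by ∂[p,q,r] = [q,r] − [p,r] + [p,q]. For instance
  ∂abe = be − ae + ab,
  ∂acd = cd − ad + ac.
As a 18×12 matrix over Z this has rank 12, with invariant factors (1,1,1,1,1,1,1,1,1,1,1,2).

Computing H_k = (kernel of ∂_k) / (image of ∂_{k+1}):

  H_0: rank C_0 − rank ∂_1 = 7 − 6 = 1, and the invariant factors of ∂_1 are all 1, so H_0 = Z.
  H_1: rank ker ∂_1 − rank ∂_2 = (18 − 6) − 12 = 0, and ∂_2 has invariant factor 2 > 1, so H_1 = Z/2.
  H_2: rank ker ∂_2 − rank ∂_3 = (12 − 12) − 0 = 0, and there is no ∂_3, so H_2 = 0.

Hence the Betti numbers are b_0 = 1, b_1 = 0, b_2 = 0.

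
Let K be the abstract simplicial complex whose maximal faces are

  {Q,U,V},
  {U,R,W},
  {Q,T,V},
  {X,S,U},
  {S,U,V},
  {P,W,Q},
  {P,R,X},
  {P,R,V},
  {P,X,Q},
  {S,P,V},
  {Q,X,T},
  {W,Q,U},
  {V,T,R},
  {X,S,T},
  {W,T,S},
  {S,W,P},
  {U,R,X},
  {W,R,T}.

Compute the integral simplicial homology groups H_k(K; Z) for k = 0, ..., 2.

H_0 ≅ Z,  H_1 ≅ Z^2,  H_2 ≅ Z.

Fix the vertex order P < Q < R < S < T < U < V < W < X and write every simplex with vertices in increasing order. Then dim K = 2 and the simplices of K are:

  0-simplices (9): P, Q, R, S, T, U, V, W, X
  1-simplices (27): PQ, PR, PS, PV, PW, PX, QT, QU, QV, QW, QX, RT, RU, RV, RW, RX, ST, SU, SV, SW, SX, TV, TW, TX, UV, UW, UX
  2-simplices (18): PQW, PQX, PRV, PRX, PSV, PSW, QTV, QTX, QUV, QUW, RTV, RTW, RUW, RUX, STW, STX, SUV, SUX

giving chain groups C_0 ≅ Z^9, C_1 ≅ Z^27, C_2 ≅ Z^18.

Boundary ∂_1: C_1 → C_0 sends each edge [p,q] (with p < q) to q − p. For instance
  ∂UV = V − U.
This gives a 9×27 integer matrix of rank 8; reducing to Smith normal form yields diagonal entries (1,1,1,1,1,1,1,1).

The boundary map ∂_2: C_2 → C_1 acts by ∂[p,q,r] = [q,r] − [p,r] + [p,q]. For instance
  ∂QTV = TV − QV + QT,
  ∂PRX = RX − PX + PR.
As a 27×18 matrix over Z this has rank 17, with invariant factors (1,1,1,1,1,1,1,1,1,1,1,1,1,1,1,1,1).

From H_k ≅ ker(∂_k) / im(∂_{k+1}) we obtain:

  H_0: rank C_0 − rank ∂_1 = 9 − 8 = 1, and the invariant factors of ∂_1 are all 1, so H_0 ≅ Z.
  H_1: rank ker ∂_1 − rank ∂_2 = (27 − 8) − 17 = 2, and the invariant factors of ∂_2 are all 1, so H_1 ≅ Z^2.
  H_2: rank ker ∂_2 − rank ∂_3 = (18 − 17) − 0 = 1, and there is no ∂_3, so H_2 ≅ Z.

As a check, the Euler characteristic is 9 − 27 + 18 = 0, which agrees with 1 − 2 + 1 = 0.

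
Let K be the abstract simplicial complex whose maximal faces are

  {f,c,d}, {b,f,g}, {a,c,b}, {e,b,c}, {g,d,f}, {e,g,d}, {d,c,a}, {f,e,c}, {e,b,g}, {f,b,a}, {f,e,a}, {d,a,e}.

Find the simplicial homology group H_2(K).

H_2 ≅ 0.

Order the vertices as a < b < c < d < e < f < g. Listing each simplex with vertices in this order, K has dimension 2 with simplices:

  0-simplices (7): a, b, c, d, e, f, g
  1-simplices (18): ab, ac, ad, ae, af, bc, be, bf, bg, cd, ce, cf, de, df, dg, ef, eg, fg
  2-simplices (12): abc, abf, acd, ade, aef, bce, beg, bfg, cdf, cef, deg, dfg

so the chain groups are C_0 ≅ Z^7, C_1 ≅ Z^18, C_2 ≅ Z^12.

∂_1: C_1 → C_0 is given by ∂[p,q] = [q] − [p]. For instance
  ∂af = f − a.
The resulting 7×18 matrix has rank 6, and its Smith normal form has invariant factors (1,1,1,1,1,1).

The boundary map ∂_2: C_2 → C_1 acts by ∂[p,q,r] = [q,r] − [p,r] + [p,q]. For instance
  ∂bce = ce − be + bc,
  ∂bfg = fg − bg + bf.
The 18×12 boundary matrix has rank 12 and Smith normal form diag(1,1,1,1,1,1,1,1,1,1,1,2).

Reading off H_k = ker ∂_k / im ∂_{k+1}:

  H_2: rank ker ∂_2 − rank ∂_3 = (12 − 12) − 0 = 0, and there is no ∂_3, so H_2 = 0.

(K is a triangulation of the real projective plane RP^2.)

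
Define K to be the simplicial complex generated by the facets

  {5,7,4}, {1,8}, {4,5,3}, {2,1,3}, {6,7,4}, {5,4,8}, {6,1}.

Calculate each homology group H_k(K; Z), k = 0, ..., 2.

Take the total order 1 < 2 < 3 < 4 < 5 < 6 < 7 < 8 on the vertex set. Then K (dimension 2) consists of the simplices:

  0-simplices (8): [1], [2], [3], [4], [5], [6], [7], [8]
  1-simplices (14): [1,2], [1,3], [1,6], [1,8], [2,3], [3,4], [3,5], [4,5], [4,6], [4,7], [4,8], [5,7], [5,8], [6,7]
  2-simplices (5): [1,2,3], [3,4,5], [4,5,7], [4,5,8], [4,6,7]

Hence C_0 ≅ Z^8, C_1 ≅ Z^14, C_2 ≅ Z^5.

Boundary ∂_1: C_1 → C_0 maps an edge to its endpoints' difference, ∂[p,q] = q − p.
As a 8×14 matrix over Z this has rank 7, with invariant factors (1,1,1,1,1,1,1).

The boundary map ∂_2: C_2 → C_1 maps a triangle to the signed sum of its edges. For instance
  ∂[1,2,3] = [2,3] − [1,3] + [1,2],
  ∂[4,5,8] = [5,8] − [4,8] + [4,5].
The 14×5 boundary matrix has rank 5 and Smith normal form diag(1,1,1,1,1).

Reading off H_k = ker ∂_k / im ∂_{k+1}:

  H_0: rank C_0 − rank ∂_1 = 8 − 7 = 1, and the invariant factors of ∂_1 are all 1, so H_0 ≅ Z.
  H_1: rank ker ∂_1 − rank ∂_2 = (14 − 7) − 5 = 2, and the invariant factors of ∂_2 are all 1, so H_1 ≅ Z^2.
  H_2: rank ker ∂_2 − rank ∂_3 = (5 − 5) − 0 = 0, and there is no ∂_3, so H_2 ≅ 0.

As a check, the Euler characteristic is 8 − 14 + 5 = -1, which agrees with 1 − 2 + 0 = -1.

H_0 = Z,  H_1 = Z^2,  H_2 = 0.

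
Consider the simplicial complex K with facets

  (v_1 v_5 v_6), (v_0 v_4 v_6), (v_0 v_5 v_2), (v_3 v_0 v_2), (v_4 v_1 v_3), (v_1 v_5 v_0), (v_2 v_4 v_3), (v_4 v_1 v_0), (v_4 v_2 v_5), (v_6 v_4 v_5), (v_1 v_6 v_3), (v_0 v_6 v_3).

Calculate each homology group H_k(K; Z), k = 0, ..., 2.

Take the total order v_0 < v_1 < v_2 < v_3 < v_4 < v_5 < v_6 on the vertex set. Then K (dimension 2) consists of the simplices:

  0-simplices (7): [v_0], [v_1], [v_2], [v_3], [v_4], [v_5], [v_6]
  1-simplices (18): (18 of them)
  2-simplices (12): (12 of them)

Hence C_0 ≅ Z^7, C_1 ≅ Z^18, C_2 ≅ Z^12.

∂_1: C_1 → C_0 is given by ∂[p,q] = [q] − [p]. For instance
  ∂[v_2,v_3] = [v_3] − [v_2].
The resulting 7×18 matrix has rank 6, and its Smith normal form has invariant factors (1,1,1,1,1,1).

Boundary ∂_2: C_2 → C_1 maps a triangle to the signed sum of its edges. For instance
  ∂[v_1,v_5,v_6] = [v_5,v_6] − [v_1,v_6] + [v_1,v_5],
  ∂[v_2,v_4,v_5] = [v_4,v_5] − [v_2,v_5] + [v_2,v_4].
As a 18×12 matrix over Z this has rank 12, with invariant factors (1,1,1,1,1,1,1,1,1,1,1,2).

Now H_k = ker ∂_k / im ∂_{k+1}, so:

  H_0: rank C_0 − rank ∂_1 = 7 − 6 = 1, and the invariant factors of ∂_1 are all 1, so H_0 = Z.
  H_1: rank ker ∂_1 − rank ∂_2 = (18 − 6) − 12 = 0, and ∂_2 has invariant factor 2 > 1, so H_1 = Z/2.
  H_2: rank ker ∂_2 − rank ∂_3 = (12 − 12) − 0 = 0, and there is no ∂_3, so H_2 = 0.

As a check, the Euler characteristic is 7 − 18 + 12 = 1, which agrees with 1 − 0 + 0 = 1.
(K is a triangulation of the real projective plane RP^2.)

H_0 = Z,  H_1 = Z/2,  H_2 = 0.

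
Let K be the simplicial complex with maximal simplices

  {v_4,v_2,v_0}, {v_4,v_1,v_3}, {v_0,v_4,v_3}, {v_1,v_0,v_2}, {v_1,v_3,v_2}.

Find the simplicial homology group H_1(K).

H_1 ≅ Z.

Take the total order v_0 < v_1 < v_2 < v_3 < v_4 on the vertex set. Then K (dimension 2) consists of the simplices:

  0-simplices (5): [v_0], [v_1], [v_2], [v_3], [v_4]
  1-simplices (10): [v_0,v_1], [v_0,v_2], [v_0,v_3], [v_0,v_4], [v_1,v_2], [v_1,v_3], [v_1,v_4], [v_2,v_3], [v_2,v_4], [v_3,v_4]
  2-simplices (5): [v_0,v_1,v_2], [v_0,v_2,v_4], [v_0,v_3,v_4], [v_1,v_2,v_3], [v_1,v_3,v_4]

giving chain groups C_0 ≅ Z^5, C_1 ≅ Z^10, C_2 ≅ Z^5.

Boundary ∂_1: C_1 → C_0 maps an edge to its endpoints' difference, ∂[p,q] = q − p.
As a 5×10 matrix over Z this has rank 4, with invariant factors (1,1,1,1).

The boundary map ∂_2: C_2 → C_1 maps a triangle to the signed sum of its edges. For instance
  ∂[v_1,v_3,v_4] = [v_3,v_4] − [v_1,v_4] + [v_1,v_3],
  ∂[v_0,v_2,v_4] = [v_2,v_4] − [v_0,v_4] + [v_0,v_2].
The resulting 10×5 matrix has rank 5, and its Smith normal form has invariant factors (1,1,1,1,1).

Computing H_k = (kernel of ∂_k) / (image of ∂_{k+1}):

  H_1: rank ker ∂_1 − rank ∂_2 = (10 − 4) − 5 = 1, and the invariant factors of ∂_2 are all 1, so H_1 = Z.

(K is a triangulation of the Möbius band.)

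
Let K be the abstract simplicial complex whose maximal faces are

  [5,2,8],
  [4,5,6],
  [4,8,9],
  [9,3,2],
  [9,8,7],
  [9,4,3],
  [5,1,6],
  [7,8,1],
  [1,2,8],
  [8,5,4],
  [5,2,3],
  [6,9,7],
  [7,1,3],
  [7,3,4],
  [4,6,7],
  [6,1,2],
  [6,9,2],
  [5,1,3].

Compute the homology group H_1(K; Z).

We work with the vertex ordering 1 < 2 < 3 < 4 < 5 < 6 < 7 < 8 < 9. The simplices of K, each written with vertices in increasing order, are:

  0-simplices (9): [1], [2], [3], [4], [5], [6], [7], [8], [9]
  1-simplices (27): (27 of them)
  2-simplices (18): [1,2,6], [1,2,8], [1,3,5], [1,3,7], [1,5,6], [1,7,8], [2,3,5], [2,3,9], [2,5,8], [2,6,9], [3,4,7], [3,4,9], [4,5,6], [4,5,8], [4,6,7], [4,8,9], [6,7,9], [7,8,9]

Hence C_0 ≅ Z^9, C_1 ≅ Z^27, C_2 ≅ Z^18.

Boundary ∂_1: C_1 → C_0 sends each edge [p,q] (with p < q) to q − p. For instance
  ∂[5,8] = [8] − [5].
The 9×27 boundary matrix has rank 8 and Smith normal form diag(1,1,1,1,1,1,1,1).

The boundary map ∂_2: C_2 → C_1 maps a triangle to the signed sum of its edges. For instance
  ∂[4,8,9] = [8,9] − [4,9] + [4,8],
  ∂[3,4,7] = [4,7] − [3,7] + [3,4].
This gives a 27×18 integer matrix of rank 18; reducing to Smith normal form yields diagonal entries (1,1,1,1,1,1,1,1,1,1,1,1,1,1,1,1,1,2).

From H_k ≅ ker(∂_k) / im(∂_{k+1}) we obtain:

  H_1: rank ker ∂_1 − rank ∂_2 = (27 − 8) − 18 = 1, and ∂_2 has invariant factor 2 > 1, so H_1 ≅ Z ⊕ Z/2.

H_1 ≅ Z ⊕ Z/2.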